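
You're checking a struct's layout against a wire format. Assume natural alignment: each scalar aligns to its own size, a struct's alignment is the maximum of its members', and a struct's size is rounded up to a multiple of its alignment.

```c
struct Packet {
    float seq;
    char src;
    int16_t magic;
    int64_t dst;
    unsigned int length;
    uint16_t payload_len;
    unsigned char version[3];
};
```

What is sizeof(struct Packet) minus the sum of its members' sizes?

8

seq at 0 (size 4, align 4) → ends 4
src at 4 (size 1, align 1) → ends 5
pad 1 to align 2 for magic
magic at 6 (size 2, align 2) → ends 8
dst at 8 (size 8, align 8) → ends 16
length at 16 (size 4, align 4) → ends 20
payload_len at 20 (size 2, align 2) → ends 22
version at 22 (size 3, align 1) → ends 25
tail pad 7 to reach multiple of 8
total 32 bytes, alignment 8
data bytes 24, size 32 → padding 8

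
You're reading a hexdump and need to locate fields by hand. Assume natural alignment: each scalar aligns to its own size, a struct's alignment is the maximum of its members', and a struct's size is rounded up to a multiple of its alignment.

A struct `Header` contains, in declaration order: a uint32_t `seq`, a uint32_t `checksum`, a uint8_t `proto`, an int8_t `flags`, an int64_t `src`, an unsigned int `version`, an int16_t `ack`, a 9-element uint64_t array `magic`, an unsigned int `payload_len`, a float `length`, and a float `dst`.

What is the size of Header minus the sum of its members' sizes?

@0: seq [4B, align 4] → 4
@4: checksum [4B, align 4] → 8
@8: proto [1B, align 1] → 9
@9: flags [1B, align 1] → 10
+6 pad (align 8)
@16: src [8B, align 8] → 24
@24: version [4B, align 4] → 28
@28: ack [2B, align 2] → 30
+2 pad (align 8)
@32: magic [72B, align 8] → 104
@104: payload_len [4B, align 4] → 108
@108: length [4B, align 4] → 112
@112: dst [4B, align 4] → 116
+4 tail pad (align 8)
size 120, align 8
data bytes 108, size 120 → padding 12

12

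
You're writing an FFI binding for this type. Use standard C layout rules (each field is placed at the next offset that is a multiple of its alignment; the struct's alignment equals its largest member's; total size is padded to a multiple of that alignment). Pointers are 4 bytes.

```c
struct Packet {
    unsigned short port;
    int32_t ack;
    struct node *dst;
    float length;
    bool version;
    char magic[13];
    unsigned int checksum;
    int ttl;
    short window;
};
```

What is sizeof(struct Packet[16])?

0..2  port  (2B, 2-aligned)
2..4  -- padding (2B)
4..8  ack  (4B, 4-aligned)
8..12  dst  (4B, 4-aligned)
12..16  length  (4B, 4-aligned)
16..17  version  (1B, 1-aligned)
17..30  magic  (13B, 1-aligned)
30..32  -- padding (2B)
32..36  checksum  (4B, 4-aligned)
36..40  ttl  (4B, 4-aligned)
40..42  window  (2B, 2-aligned)
42..44  -- tail padding (2B)
sizeof = 44, alignof = 4
array of 16: 16 × 44 = 704

704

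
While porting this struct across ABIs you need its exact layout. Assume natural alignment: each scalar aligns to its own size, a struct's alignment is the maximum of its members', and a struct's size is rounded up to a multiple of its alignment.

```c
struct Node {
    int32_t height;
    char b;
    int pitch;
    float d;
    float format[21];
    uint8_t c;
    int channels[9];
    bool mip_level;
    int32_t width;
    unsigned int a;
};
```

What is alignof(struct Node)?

member alignments: height=4, b=1, pitch=4, d=4, format=4, c=1, channels=4, mip_level=1, width=4, a=4
max = 4

4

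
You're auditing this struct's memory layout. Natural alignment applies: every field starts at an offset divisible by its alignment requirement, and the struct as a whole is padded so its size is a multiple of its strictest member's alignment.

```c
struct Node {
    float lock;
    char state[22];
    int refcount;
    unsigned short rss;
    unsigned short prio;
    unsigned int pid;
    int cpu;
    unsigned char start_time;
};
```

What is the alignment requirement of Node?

4

member alignments: lock=4, state=1, refcount=4, rss=2, prio=2, pid=4, cpu=4, start_time=1
max = 4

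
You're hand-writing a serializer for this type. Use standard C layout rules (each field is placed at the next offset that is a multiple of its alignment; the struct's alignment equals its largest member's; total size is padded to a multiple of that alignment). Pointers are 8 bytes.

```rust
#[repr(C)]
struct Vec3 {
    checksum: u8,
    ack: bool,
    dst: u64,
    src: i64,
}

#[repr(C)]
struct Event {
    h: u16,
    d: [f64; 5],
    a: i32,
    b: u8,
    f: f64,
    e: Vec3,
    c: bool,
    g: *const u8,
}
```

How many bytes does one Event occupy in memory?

104 bytes

Vec3: 0..1  checksum  (1B, 1-aligned); 1..2  ack  (1B, 1-aligned); 2..8  -- padding (6B); 8..16  dst  (8B, 8-aligned); 16..24  src  (8B, 8-aligned); sizeof = 24, alignof = 8
0..2  h  (2B, 2-aligned)
2..8  -- padding (6B)
8..48  d  (40B, 8-aligned)
48..52  a  (4B, 4-aligned)
52..53  b  (1B, 1-aligned)
53..56  -- padding (3B)
56..64  f  (8B, 8-aligned)
64..88  e  (24B, 8-aligned)
88..89  c  (1B, 1-aligned)
89..96  -- padding (7B)
96..104  g  (8B, 8-aligned)
sizeof = 104, alignof = 8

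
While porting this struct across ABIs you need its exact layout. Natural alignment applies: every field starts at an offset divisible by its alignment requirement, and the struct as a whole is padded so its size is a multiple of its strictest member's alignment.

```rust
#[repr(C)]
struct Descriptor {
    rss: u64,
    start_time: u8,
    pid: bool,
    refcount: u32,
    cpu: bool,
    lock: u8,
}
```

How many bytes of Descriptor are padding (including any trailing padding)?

@0: rss [8B, align 8] → 8
@8: start_time [1B, align 1] → 9
@9: pid [1B, align 1] → 10
+2 pad (align 4)
@12: refcount [4B, align 4] → 16
@16: cpu [1B, align 1] → 17
@17: lock [1B, align 1] → 18
+6 tail pad (align 8)
size 24, align 8
data bytes 16, size 24 → padding 8

8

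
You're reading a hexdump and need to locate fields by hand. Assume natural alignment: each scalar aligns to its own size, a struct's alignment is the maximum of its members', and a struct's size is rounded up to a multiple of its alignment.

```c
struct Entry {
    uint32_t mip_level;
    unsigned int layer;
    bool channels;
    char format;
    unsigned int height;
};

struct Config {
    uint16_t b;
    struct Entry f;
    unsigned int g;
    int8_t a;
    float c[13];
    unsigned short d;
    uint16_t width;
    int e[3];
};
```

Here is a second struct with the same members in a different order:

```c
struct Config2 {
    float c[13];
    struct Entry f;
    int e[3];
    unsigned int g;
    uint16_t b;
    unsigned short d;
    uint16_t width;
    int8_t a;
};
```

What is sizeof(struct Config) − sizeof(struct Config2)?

Entry: mip_level at 0 (size 4, align 4) → ends 4; layer at 4 (size 4, align 4) → ends 8; channels at 8 (size 1, align 1) → ends 9; format at 9 (size 1, align 1) → ends 10; pad 2 to align 4 for height; height at 12 (size 4, align 4) → ends 16; total 16 bytes, alignment 4
b at 0 (size 2, align 2) → ends 2
pad 2 to align 4 for f
f at 4 (size 16, align 4) → ends 20
g at 20 (size 4, align 4) → ends 24
a at 24 (size 1, align 1) → ends 25
pad 3 to align 4 for c
c at 28 (size 52, align 4) → ends 80
d at 80 (size 2, align 2) → ends 82
width at 82 (size 2, align 2) → ends 84
e at 84 (size 12, align 4) → ends 96
total 96 bytes, alignment 4
— Config2 —
c at 0 (size 52, align 4) → ends 52
f at 52 (size 16, align 4) → ends 68
e at 68 (size 12, align 4) → ends 80
g at 80 (size 4, align 4) → ends 84
b at 84 (size 2, align 2) → ends 86
d at 86 (size 2, align 2) → ends 88
width at 88 (size 2, align 2) → ends 90
a at 90 (size 1, align 1) → ends 91
tail pad 1 to reach multiple of 4
total 92 bytes, alignment 4
96 − 92 = 4

4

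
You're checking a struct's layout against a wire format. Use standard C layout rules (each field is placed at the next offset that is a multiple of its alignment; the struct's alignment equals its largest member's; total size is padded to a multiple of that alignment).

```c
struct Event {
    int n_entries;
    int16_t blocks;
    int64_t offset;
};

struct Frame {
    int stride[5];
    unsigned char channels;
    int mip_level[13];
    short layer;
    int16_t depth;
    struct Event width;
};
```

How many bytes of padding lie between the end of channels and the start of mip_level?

Event: n_entries at 0 (size 4, align 4) → ends 4; blocks at 4 (size 2, align 2) → ends 6; pad 2 to align 8 for offset; offset at 8 (size 8, align 8) → ends 16; total 16 bytes, alignment 8
stride at 0 (size 20, align 4) → ends 20
channels at 20 (size 1, align 1) → ends 21
pad 3 to align 4 for mip_level
mip_level at 24 (size 52, align 4) → ends 76

3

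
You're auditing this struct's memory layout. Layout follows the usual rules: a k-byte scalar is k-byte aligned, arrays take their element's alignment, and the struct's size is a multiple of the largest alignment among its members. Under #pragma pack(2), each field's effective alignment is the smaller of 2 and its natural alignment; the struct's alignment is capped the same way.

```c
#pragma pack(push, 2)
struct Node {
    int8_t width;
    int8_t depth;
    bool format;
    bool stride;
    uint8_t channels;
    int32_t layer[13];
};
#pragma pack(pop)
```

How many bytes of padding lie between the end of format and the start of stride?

width at 0 (size 1, align 1) → ends 1
depth at 1 (size 1, align 1) → ends 2
format at 2 (size 1, align 1) → ends 3
stride at 3 (size 1, align 1) → ends 4

0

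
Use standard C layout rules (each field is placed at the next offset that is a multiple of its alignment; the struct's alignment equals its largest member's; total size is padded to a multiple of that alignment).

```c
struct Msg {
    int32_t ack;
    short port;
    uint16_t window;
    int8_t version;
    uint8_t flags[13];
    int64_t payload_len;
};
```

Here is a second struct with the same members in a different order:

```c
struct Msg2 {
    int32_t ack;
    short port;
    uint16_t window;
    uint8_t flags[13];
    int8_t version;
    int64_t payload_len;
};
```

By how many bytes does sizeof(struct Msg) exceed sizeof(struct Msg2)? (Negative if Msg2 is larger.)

ack at 0 (size 4, align 4) → ends 4
port at 4 (size 2, align 2) → ends 6
window at 6 (size 2, align 2) → ends 8
version at 8 (size 1, align 1) → ends 9
flags at 9 (size 13, align 1) → ends 22
pad 2 to align 8 for payload_len
payload_len at 24 (size 8, align 8) → ends 32
total 32 bytes, alignment 8
— Msg2 —
ack at 0 (size 4, align 4) → ends 4
port at 4 (size 2, align 2) → ends 6
window at 6 (size 2, align 2) → ends 8
flags at 8 (size 13, align 1) → ends 21
version at 21 (size 1, align 1) → ends 22
pad 2 to align 8 for payload_len
payload_len at 24 (size 8, align 8) → ends 32
total 32 bytes, alignment 8
32 − 32 = 0

0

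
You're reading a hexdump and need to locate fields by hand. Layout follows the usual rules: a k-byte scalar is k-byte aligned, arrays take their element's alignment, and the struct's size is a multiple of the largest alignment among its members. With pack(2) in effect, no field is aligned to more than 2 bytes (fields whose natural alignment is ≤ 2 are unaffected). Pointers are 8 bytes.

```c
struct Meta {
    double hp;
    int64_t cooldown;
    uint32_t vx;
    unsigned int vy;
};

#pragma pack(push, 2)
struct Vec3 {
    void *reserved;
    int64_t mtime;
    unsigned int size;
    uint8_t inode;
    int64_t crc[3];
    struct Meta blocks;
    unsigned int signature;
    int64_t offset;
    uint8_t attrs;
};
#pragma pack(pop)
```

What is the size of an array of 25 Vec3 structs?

2100

Meta: @0: hp [8B, align 8] → 8; @8: cooldown [8B, align 8] → 16; @16: vx [4B, align 4] → 20; @20: vy [4B, align 4] → 24; size 24, align 8
@0: reserved [8B, align 2] → 8
@8: mtime [8B, align 2] → 16
@16: size [4B, align 2] → 20
@20: inode [1B, align 1] → 21
+1 pad (align 2)
@22: crc [24B, align 2] → 46
@46: blocks [24B, align 2] → 70
@70: signature [4B, align 2] → 74
@74: offset [8B, align 2] → 82
@82: attrs [1B, align 1] → 83
+1 tail pad (align 2)
size 84, align 2
array of 25: 25 × 84 = 2100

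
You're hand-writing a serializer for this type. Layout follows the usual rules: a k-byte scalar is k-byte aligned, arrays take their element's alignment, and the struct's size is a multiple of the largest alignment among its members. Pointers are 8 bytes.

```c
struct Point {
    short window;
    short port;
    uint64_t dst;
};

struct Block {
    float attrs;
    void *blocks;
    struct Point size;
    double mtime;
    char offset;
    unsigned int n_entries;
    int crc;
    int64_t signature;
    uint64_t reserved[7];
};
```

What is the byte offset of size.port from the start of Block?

Point: @0: window [2B, align 2] → 2; @2: port [2B, align 2] → 4; +4 pad (align 8); @8: dst [8B, align 8] → 16; size 16, align 8
@0: attrs [4B, align 4] → 4
+4 pad (align 8)
@8: blocks [8B, align 8] → 16
@16: size [16B, align 8] → 32
within Point: port at 2
16 + 2 = 18

18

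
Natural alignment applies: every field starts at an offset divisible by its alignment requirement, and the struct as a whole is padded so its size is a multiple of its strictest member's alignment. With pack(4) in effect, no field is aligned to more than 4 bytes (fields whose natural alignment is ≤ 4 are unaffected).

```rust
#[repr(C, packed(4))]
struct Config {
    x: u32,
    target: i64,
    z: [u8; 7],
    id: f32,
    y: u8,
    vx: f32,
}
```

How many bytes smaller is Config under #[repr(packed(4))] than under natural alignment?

natural layout:
  @0: x [4B, align 4] → 4
  +4 pad (align 8)
  @8: target [8B, align 8] → 16
  @16: z [7B, align 1] → 23
  +1 pad (align 4)
  @24: id [4B, align 4] → 28
  @28: y [1B, align 1] → 29
  +3 pad (align 4)
  @32: vx [4B, align 4] → 36
  +4 tail pad (align 8)
  size 40, align 8
packed(4) layout:
  @0: x [4B, align 4] → 4
  @4: target [8B, align 4] → 12
  @12: z [7B, align 1] → 19
  +1 pad (align 4)
  @20: id [4B, align 4] → 24
  @24: y [1B, align 1] → 25
  +3 pad (align 4)
  @28: vx [4B, align 4] → 32
  size 32, align 4
40 − 32 = 8

8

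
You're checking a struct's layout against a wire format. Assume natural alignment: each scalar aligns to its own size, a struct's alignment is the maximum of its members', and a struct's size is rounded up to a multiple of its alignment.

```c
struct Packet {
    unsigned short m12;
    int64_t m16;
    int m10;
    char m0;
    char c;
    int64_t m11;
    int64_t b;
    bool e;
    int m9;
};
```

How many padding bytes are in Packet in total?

m12 at 0 (size 2, align 2) → ends 2
pad 6 to align 8 for m16
m16 at 8 (size 8, align 8) → ends 16
m10 at 16 (size 4, align 4) → ends 20
m0 at 20 (size 1, align 1) → ends 21
c at 21 (size 1, align 1) → ends 22
pad 2 to align 8 for m11
m11 at 24 (size 8, align 8) → ends 32
b at 32 (size 8, align 8) → ends 40
e at 40 (size 1, align 1) → ends 41
pad 3 to align 4 for m9
m9 at 44 (size 4, align 4) → ends 48
total 48 bytes, alignment 8
data bytes 37, size 48 → padding 11

11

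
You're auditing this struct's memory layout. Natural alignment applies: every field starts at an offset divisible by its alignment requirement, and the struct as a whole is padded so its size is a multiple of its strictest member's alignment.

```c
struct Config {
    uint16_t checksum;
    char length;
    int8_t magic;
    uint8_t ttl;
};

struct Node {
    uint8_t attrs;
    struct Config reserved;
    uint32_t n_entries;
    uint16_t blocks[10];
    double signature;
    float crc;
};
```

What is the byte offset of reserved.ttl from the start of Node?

6

Config: @0: checksum [2B, align 2] → 2; @2: length [1B, align 1] → 3; @3: magic [1B, align 1] → 4; @4: ttl [1B, align 1] → 5; +1 tail pad (align 2); size 6, align 2
@0: attrs [1B, align 1] → 1
+1 pad (align 2)
@2: reserved [6B, align 2] → 8
within Config: ttl at 4
2 + 4 = 6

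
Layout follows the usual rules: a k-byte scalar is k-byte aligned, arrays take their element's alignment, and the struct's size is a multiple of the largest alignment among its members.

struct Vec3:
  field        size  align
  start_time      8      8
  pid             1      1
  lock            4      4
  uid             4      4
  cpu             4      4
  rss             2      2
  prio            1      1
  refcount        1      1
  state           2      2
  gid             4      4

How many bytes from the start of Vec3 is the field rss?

@0: start_time [8B, align 8] → 8
@8: pid [1B, align 1] → 9
+3 pad (align 4)
@12: lock [4B, align 4] → 16
@16: uid [4B, align 4] → 20
@20: cpu [4B, align 4] → 24
@24: rss [2B, align 2] → 26

24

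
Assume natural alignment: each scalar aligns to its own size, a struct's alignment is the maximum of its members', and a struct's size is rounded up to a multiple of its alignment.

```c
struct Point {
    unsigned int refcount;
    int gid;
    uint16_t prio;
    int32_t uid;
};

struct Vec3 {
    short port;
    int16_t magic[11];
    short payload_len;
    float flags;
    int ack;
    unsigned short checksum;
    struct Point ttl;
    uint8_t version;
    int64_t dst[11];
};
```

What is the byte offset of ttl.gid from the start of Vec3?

Point: 0..4  refcount  (4B, 4-aligned); 4..8  gid  (4B, 4-aligned); 8..10  prio  (2B, 2-aligned); 10..12  -- padding (2B); 12..16  uid  (4B, 4-aligned); sizeof = 16, alignof = 4
0..2  port  (2B, 2-aligned)
2..24  magic  (22B, 2-aligned)
24..26  payload_len  (2B, 2-aligned)
26..28  -- padding (2B)
28..32  flags  (4B, 4-aligned)
32..36  ack  (4B, 4-aligned)
36..38  checksum  (2B, 2-aligned)
38..40  -- padding (2B)
40..56  ttl  (16B, 4-aligned)
within Point: gid at 4
40 + 4 = 44

44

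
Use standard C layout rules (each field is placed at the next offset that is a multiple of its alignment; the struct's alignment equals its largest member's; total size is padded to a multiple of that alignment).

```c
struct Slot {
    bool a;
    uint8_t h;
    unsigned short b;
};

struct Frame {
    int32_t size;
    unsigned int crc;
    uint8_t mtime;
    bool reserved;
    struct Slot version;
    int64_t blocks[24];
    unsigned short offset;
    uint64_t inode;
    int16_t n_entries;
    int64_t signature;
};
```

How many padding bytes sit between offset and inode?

Slot: a at 0 (size 1, align 1) → ends 1; h at 1 (size 1, align 1) → ends 2; b at 2 (size 2, align 2) → ends 4; total 4 bytes, alignment 2
size at 0 (size 4, align 4) → ends 4
crc at 4 (size 4, align 4) → ends 8
mtime at 8 (size 1, align 1) → ends 9
reserved at 9 (size 1, align 1) → ends 10
version at 10 (size 4, align 2) → ends 14
pad 2 to align 8 for blocks
blocks at 16 (size 192, align 8) → ends 208
offset at 208 (size 2, align 2) → ends 210
pad 6 to align 8 for inode
inode at 216 (size 8, align 8) → ends 224

6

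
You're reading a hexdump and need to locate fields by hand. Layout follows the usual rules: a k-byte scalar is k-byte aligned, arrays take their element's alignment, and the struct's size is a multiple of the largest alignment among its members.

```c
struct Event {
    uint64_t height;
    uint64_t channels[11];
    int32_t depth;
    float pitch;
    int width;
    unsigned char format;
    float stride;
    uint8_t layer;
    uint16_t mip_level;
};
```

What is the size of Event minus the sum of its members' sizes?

4

height at 0 (size 8, align 8) → ends 8
channels at 8 (size 88, align 8) → ends 96
depth at 96 (size 4, align 4) → ends 100
pitch at 100 (size 4, align 4) → ends 104
width at 104 (size 4, align 4) → ends 108
format at 108 (size 1, align 1) → ends 109
pad 3 to align 4 for stride
stride at 112 (size 4, align 4) → ends 116
layer at 116 (size 1, align 1) → ends 117
pad 1 to align 2 for mip_level
mip_level at 118 (size 2, align 2) → ends 120
total 120 bytes, alignment 8
data bytes 116, size 120 → padding 4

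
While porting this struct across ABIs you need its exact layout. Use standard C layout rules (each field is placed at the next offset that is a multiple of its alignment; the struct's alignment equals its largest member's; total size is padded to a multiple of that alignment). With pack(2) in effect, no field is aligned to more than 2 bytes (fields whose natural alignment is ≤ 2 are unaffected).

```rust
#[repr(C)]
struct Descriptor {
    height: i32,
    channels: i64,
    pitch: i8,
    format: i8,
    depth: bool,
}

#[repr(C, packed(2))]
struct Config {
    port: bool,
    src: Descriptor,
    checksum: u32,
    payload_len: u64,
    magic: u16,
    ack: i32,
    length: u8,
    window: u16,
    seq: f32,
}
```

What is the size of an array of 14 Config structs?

Descriptor: height at 0 (size 4, align 4) → ends 4; pad 4 to align 8 for channels; channels at 8 (size 8, align 8) → ends 16; pitch at 16 (size 1, align 1) → ends 17; format at 17 (size 1, align 1) → ends 18; depth at 18 (size 1, align 1) → ends 19; tail pad 5 to reach multiple of 8; total 24 bytes, alignment 8
port at 0 (size 1, align 1) → ends 1
pad 1 to align 2 for src
src at 2 (size 24, align 2) → ends 26
checksum at 26 (size 4, align 2) → ends 30
payload_len at 30 (size 8, align 2) → ends 38
magic at 38 (size 2, align 2) → ends 40
ack at 40 (size 4, align 2) → ends 44
length at 44 (size 1, align 1) → ends 45
pad 1 to align 2 for window
window at 46 (size 2, align 2) → ends 48
seq at 48 (size 4, align 2) → ends 52
total 52 bytes, alignment 2
array of 14: 14 × 52 = 728

728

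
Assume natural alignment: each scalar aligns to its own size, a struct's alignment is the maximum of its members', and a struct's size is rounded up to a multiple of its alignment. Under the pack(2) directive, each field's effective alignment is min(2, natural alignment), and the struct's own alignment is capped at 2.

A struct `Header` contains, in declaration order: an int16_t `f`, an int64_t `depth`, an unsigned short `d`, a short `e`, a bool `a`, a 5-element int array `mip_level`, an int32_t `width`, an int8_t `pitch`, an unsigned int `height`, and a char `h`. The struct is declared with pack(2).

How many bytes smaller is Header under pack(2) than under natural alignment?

16

natural layout:
  f at 0 (size 2, align 2) → ends 2
  pad 6 to align 8 for depth
  depth at 8 (size 8, align 8) → ends 16
  d at 16 (size 2, align 2) → ends 18
  e at 18 (size 2, align 2) → ends 20
  a at 20 (size 1, align 1) → ends 21
  pad 3 to align 4 for mip_level
  mip_level at 24 (size 20, align 4) → ends 44
  width at 44 (size 4, align 4) → ends 48
  pitch at 48 (size 1, align 1) → ends 49
  pad 3 to align 4 for height
  height at 52 (size 4, align 4) → ends 56
  h at 56 (size 1, align 1) → ends 57
  tail pad 7 to reach multiple of 8
  total 64 bytes, alignment 8
packed(2) layout:
  f at 0 (size 2, align 2) → ends 2
  depth at 2 (size 8, align 2) → ends 10
  d at 10 (size 2, align 2) → ends 12
  e at 12 (size 2, align 2) → ends 14
  a at 14 (size 1, align 1) → ends 15
  pad 1 to align 2 for mip_level
  mip_level at 16 (size 20, align 2) → ends 36
  width at 36 (size 4, align 2) → ends 40
  pitch at 40 (size 1, align 1) → ends 41
  pad 1 to align 2 for height
  height at 42 (size 4, align 2) → ends 46
  h at 46 (size 1, align 1) → ends 47
  tail pad 1 to reach multiple of 2
  total 48 bytes, alignment 2
64 − 48 = 16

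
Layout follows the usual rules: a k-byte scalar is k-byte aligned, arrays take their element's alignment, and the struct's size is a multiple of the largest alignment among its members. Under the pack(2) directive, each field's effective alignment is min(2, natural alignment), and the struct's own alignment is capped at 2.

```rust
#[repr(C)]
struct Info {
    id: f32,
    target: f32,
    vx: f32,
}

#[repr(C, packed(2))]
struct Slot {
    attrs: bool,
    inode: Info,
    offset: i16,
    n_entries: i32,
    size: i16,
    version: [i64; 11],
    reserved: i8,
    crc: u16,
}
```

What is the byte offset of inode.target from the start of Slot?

6

Info: id at 0 (size 4, align 4) → ends 4; target at 4 (size 4, align 4) → ends 8; vx at 8 (size 4, align 4) → ends 12; total 12 bytes, alignment 4
attrs at 0 (size 1, align 1) → ends 1
pad 1 to align 2 for inode
inode at 2 (size 12, align 2) → ends 14
within Info: target at 4
2 + 4 = 6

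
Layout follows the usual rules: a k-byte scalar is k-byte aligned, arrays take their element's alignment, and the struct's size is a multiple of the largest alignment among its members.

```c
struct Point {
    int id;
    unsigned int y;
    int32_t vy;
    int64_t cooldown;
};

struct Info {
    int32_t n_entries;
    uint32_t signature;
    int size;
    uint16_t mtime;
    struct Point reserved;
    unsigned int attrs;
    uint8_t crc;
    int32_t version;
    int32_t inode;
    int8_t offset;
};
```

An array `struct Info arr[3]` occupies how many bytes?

Point: 0..4  id  (4B, 4-aligned); 4..8  y  (4B, 4-aligned); 8..12  vy  (4B, 4-aligned); 12..16  -- padding (4B); 16..24  cooldown  (8B, 8-aligned); sizeof = 24, alignof = 8
0..4  n_entries  (4B, 4-aligned)
4..8  signature  (4B, 4-aligned)
8..12  size  (4B, 4-aligned)
12..14  mtime  (2B, 2-aligned)
14..16  -- padding (2B)
16..40  reserved  (24B, 8-aligned)
40..44  attrs  (4B, 4-aligned)
44..45  crc  (1B, 1-aligned)
45..48  -- padding (3B)
48..52  version  (4B, 4-aligned)
52..56  inode  (4B, 4-aligned)
56..57  offset  (1B, 1-aligned)
57..64  -- tail padding (7B)
sizeof = 64, alignof = 8
array of 3: 3 × 64 = 192

192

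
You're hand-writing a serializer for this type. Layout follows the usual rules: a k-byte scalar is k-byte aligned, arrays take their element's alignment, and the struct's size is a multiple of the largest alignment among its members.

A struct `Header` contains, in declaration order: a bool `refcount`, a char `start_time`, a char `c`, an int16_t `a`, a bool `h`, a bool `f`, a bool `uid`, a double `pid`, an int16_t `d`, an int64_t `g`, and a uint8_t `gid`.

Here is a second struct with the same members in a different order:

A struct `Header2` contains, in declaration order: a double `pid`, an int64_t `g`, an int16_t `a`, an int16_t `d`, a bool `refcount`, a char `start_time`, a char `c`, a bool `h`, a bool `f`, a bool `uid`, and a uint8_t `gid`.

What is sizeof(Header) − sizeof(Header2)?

0..1  refcount  (1B, 1-aligned)
1..2  start_time  (1B, 1-aligned)
2..3  c  (1B, 1-aligned)
3..4  -- padding (1B)
4..6  a  (2B, 2-aligned)
6..7  h  (1B, 1-aligned)
7..8  f  (1B, 1-aligned)
8..9  uid  (1B, 1-aligned)
9..16  -- padding (7B)
16..24  pid  (8B, 8-aligned)
24..26  d  (2B, 2-aligned)
26..32  -- padding (6B)
32..40  g  (8B, 8-aligned)
40..41  gid  (1B, 1-aligned)
41..48  -- tail padding (7B)
sizeof = 48, alignof = 8
— Header2 —
0..8  pid  (8B, 8-aligned)
8..16  g  (8B, 8-aligned)
16..18  a  (2B, 2-aligned)
18..20  d  (2B, 2-aligned)
20..21  refcount  (1B, 1-aligned)
21..22  start_time  (1B, 1-aligned)
22..23  c  (1B, 1-aligned)
23..24  h  (1B, 1-aligned)
24..25  f  (1B, 1-aligned)
25..26  uid  (1B, 1-aligned)
26..27  gid  (1B, 1-aligned)
27..32  -- tail padding (5B)
sizeof = 32, alignof = 8
48 − 32 = 16

16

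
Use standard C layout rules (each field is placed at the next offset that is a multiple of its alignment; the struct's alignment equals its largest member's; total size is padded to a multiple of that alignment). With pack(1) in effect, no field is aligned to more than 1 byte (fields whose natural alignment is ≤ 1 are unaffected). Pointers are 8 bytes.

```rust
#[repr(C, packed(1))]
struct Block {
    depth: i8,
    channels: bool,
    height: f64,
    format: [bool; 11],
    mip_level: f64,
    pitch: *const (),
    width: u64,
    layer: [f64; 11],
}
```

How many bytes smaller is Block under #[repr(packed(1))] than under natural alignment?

11

natural layout:
  depth at 0 (size 1, align 1) → ends 1
  channels at 1 (size 1, align 1) → ends 2
  pad 6 to align 8 for height
  height at 8 (size 8, align 8) → ends 16
  format at 16 (size 11, align 1) → ends 27
  pad 5 to align 8 for mip_level
  mip_level at 32 (size 8, align 8) → ends 40
  pitch at 40 (size 8, align 8) → ends 48
  width at 48 (size 8, align 8) → ends 56
  layer at 56 (size 88, align 8) → ends 144
  total 144 bytes, alignment 8
packed(1) layout:
  depth at 0 (size 1, align 1) → ends 1
  channels at 1 (size 1, align 1) → ends 2
  height at 2 (size 8, align 1) → ends 10
  format at 10 (size 11, align 1) → ends 21
  mip_level at 21 (size 8, align 1) → ends 29
  pitch at 29 (size 8, align 1) → ends 37
  width at 37 (size 8, align 1) → ends 45
  layer at 45 (size 88, align 1) → ends 133
  total 133 bytes, alignment 1
144 − 133 = 11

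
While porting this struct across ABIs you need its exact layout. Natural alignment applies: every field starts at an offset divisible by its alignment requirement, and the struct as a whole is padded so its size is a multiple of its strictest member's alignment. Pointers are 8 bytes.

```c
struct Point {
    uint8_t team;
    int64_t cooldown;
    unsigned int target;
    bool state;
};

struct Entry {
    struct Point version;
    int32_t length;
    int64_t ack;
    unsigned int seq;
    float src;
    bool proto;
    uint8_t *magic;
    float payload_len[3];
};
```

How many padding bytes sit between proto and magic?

Point: 0..1  team  (1B, 1-aligned); 1..8  -- padding (7B); 8..16  cooldown  (8B, 8-aligned); 16..20  target  (4B, 4-aligned); 20..21  state  (1B, 1-aligned); 21..24  -- tail padding (3B); sizeof = 24, alignof = 8
0..24  version  (24B, 8-aligned)
24..28  length  (4B, 4-aligned)
28..32  -- padding (4B)
32..40  ack  (8B, 8-aligned)
40..44  seq  (4B, 4-aligned)
44..48  src  (4B, 4-aligned)
48..49  proto  (1B, 1-aligned)
49..56  -- padding (7B)
56..64  magic  (8B, 8-aligned)

7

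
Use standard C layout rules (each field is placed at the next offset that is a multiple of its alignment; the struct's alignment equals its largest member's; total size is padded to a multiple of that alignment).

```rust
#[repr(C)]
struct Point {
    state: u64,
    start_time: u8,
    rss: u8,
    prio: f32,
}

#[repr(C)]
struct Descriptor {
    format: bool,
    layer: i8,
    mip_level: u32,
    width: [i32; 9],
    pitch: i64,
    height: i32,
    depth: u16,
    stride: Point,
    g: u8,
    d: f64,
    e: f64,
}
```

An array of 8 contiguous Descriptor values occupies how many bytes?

Point: 0..8  state  (8B, 8-aligned); 8..9  start_time  (1B, 1-aligned); 9..10  rss  (1B, 1-aligned); 10..12  -- padding (2B); 12..16  prio  (4B, 4-aligned); sizeof = 16, alignof = 8
0..1  format  (1B, 1-aligned)
1..2  layer  (1B, 1-aligned)
2..4  -- padding (2B)
4..8  mip_level  (4B, 4-aligned)
8..44  width  (36B, 4-aligned)
44..48  -- padding (4B)
48..56  pitch  (8B, 8-aligned)
56..60  height  (4B, 4-aligned)
60..62  depth  (2B, 2-aligned)
62..64  -- padding (2B)
64..80  stride  (16B, 8-aligned)
80..81  g  (1B, 1-aligned)
81..88  -- padding (7B)
88..96  d  (8B, 8-aligned)
96..104  e  (8B, 8-aligned)
sizeof = 104, alignof = 8
array of 8: 8 × 104 = 832

832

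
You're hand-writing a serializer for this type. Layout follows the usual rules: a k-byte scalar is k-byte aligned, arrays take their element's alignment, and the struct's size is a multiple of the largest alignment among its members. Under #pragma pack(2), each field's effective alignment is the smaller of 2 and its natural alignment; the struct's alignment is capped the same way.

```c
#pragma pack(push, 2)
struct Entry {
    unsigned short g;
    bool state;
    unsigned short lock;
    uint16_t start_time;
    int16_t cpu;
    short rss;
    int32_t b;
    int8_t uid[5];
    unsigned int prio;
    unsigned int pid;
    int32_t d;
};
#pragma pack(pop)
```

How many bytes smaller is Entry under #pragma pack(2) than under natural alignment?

natural layout:
  @0: g [2B, align 2] → 2
  @2: state [1B, align 1] → 3
  +1 pad (align 2)
  @4: lock [2B, align 2] → 6
  @6: start_time [2B, align 2] → 8
  @8: cpu [2B, align 2] → 10
  @10: rss [2B, align 2] → 12
  @12: b [4B, align 4] → 16
  @16: uid [5B, align 1] → 21
  +3 pad (align 4)
  @24: prio [4B, align 4] → 28
  @28: pid [4B, align 4] → 32
  @32: d [4B, align 4] → 36
  size 36, align 4
packed(2) layout:
  @0: g [2B, align 2] → 2
  @2: state [1B, align 1] → 3
  +1 pad (align 2)
  @4: lock [2B, align 2] → 6
  @6: start_time [2B, align 2] → 8
  @8: cpu [2B, align 2] → 10
  @10: rss [2B, align 2] → 12
  @12: b [4B, align 2] → 16
  @16: uid [5B, align 1] → 21
  +1 pad (align 2)
  @22: prio [4B, align 2] → 26
  @26: pid [4B, align 2] → 30
  @30: d [4B, align 2] → 34
  size 34, align 2
36 − 34 = 2

2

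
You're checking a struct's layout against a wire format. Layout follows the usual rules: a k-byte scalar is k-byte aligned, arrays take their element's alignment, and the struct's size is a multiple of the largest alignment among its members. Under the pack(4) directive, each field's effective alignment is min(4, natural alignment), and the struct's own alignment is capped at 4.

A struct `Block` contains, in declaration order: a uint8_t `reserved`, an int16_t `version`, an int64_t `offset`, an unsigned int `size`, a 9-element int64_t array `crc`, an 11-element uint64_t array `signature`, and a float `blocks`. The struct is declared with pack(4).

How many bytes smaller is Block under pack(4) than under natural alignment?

12

natural layout:
  0..1  reserved  (1B, 1-aligned)
  1..2  -- padding (1B)
  2..4  version  (2B, 2-aligned)
  4..8  -- padding (4B)
  8..16  offset  (8B, 8-aligned)
  16..20  size  (4B, 4-aligned)
  20..24  -- padding (4B)
  24..96  crc  (72B, 8-aligned)
  96..184  signature  (88B, 8-aligned)
  184..188  blocks  (4B, 4-aligned)
  188..192  -- tail padding (4B)
  sizeof = 192, alignof = 8
packed(4) layout:
  0..1  reserved  (1B, 1-aligned)
  1..2  -- padding (1B)
  2..4  version  (2B, 2-aligned)
  4..12  offset  (8B, 4-aligned)
  12..16  size  (4B, 4-aligned)
  16..88  crc  (72B, 4-aligned)
  88..176  signature  (88B, 4-aligned)
  176..180  blocks  (4B, 4-aligned)
  sizeof = 180, alignof = 4
192 − 180 = 12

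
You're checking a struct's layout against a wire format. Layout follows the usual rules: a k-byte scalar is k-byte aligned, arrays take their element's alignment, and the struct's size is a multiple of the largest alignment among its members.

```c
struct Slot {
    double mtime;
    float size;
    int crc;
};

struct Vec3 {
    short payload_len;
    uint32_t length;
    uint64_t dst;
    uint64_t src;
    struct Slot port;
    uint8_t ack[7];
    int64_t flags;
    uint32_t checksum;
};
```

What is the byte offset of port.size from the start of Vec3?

Slot: mtime at 0 (size 8, align 8) → ends 8; size at 8 (size 4, align 4) → ends 12; crc at 12 (size 4, align 4) → ends 16; total 16 bytes, alignment 8
payload_len at 0 (size 2, align 2) → ends 2
pad 2 to align 4 for length
length at 4 (size 4, align 4) → ends 8
dst at 8 (size 8, align 8) → ends 16
src at 16 (size 8, align 8) → ends 24
port at 24 (size 16, align 8) → ends 40
within Slot: size at 8
24 + 8 = 32

32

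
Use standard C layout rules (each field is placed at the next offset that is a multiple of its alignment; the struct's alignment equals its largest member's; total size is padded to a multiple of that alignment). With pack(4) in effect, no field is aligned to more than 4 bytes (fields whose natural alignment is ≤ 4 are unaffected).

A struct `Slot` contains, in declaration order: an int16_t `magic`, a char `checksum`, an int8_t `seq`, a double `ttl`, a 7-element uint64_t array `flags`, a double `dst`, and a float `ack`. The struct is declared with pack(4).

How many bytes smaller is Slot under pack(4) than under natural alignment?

natural layout:
  magic at 0 (size 2, align 2) → ends 2
  checksum at 2 (size 1, align 1) → ends 3
  seq at 3 (size 1, align 1) → ends 4
  pad 4 to align 8 for ttl
  ttl at 8 (size 8, align 8) → ends 16
  flags at 16 (size 56, align 8) → ends 72
  dst at 72 (size 8, align 8) → ends 80
  ack at 80 (size 4, align 4) → ends 84
  tail pad 4 to reach multiple of 8
  total 88 bytes, alignment 8
packed(4) layout:
  magic at 0 (size 2, align 2) → ends 2
  checksum at 2 (size 1, align 1) → ends 3
  seq at 3 (size 1, align 1) → ends 4
  ttl at 4 (size 8, align 4) → ends 12
  flags at 12 (size 56, align 4) → ends 68
  dst at 68 (size 8, align 4) → ends 76
  ack at 76 (size 4, align 4) → ends 80
  total 80 bytes, alignment 4
88 − 80 = 8

8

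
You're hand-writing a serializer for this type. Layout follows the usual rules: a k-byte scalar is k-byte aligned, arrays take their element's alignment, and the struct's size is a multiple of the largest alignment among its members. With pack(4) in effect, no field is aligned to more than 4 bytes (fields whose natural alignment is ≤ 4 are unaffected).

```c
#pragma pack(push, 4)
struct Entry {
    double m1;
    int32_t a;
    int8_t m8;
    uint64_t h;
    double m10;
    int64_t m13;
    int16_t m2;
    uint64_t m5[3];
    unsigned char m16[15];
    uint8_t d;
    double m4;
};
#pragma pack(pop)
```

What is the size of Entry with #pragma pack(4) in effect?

@0: m1 [8B, align 4] → 8
@8: a [4B, align 4] → 12
@12: m8 [1B, align 1] → 13
+3 pad (align 4)
@16: h [8B, align 4] → 24
@24: m10 [8B, align 4] → 32
@32: m13 [8B, align 4] → 40
@40: m2 [2B, align 2] → 42
+2 pad (align 4)
@44: m5 [24B, align 4] → 68
@68: m16 [15B, align 1] → 83
@83: d [1B, align 1] → 84
@84: m4 [8B, align 4] → 92
size 92, align 4

92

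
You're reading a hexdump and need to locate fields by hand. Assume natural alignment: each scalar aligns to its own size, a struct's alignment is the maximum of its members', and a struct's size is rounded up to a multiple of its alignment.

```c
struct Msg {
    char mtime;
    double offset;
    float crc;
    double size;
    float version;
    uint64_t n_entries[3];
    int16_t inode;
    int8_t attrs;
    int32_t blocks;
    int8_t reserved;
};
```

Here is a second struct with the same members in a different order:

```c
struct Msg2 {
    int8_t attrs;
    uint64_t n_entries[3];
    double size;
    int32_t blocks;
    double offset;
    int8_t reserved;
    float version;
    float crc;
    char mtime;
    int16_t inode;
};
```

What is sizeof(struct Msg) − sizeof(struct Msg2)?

@0: mtime [1B, align 1] → 1
+7 pad (align 8)
@8: offset [8B, align 8] → 16
@16: crc [4B, align 4] → 20
+4 pad (align 8)
@24: size [8B, align 8] → 32
@32: version [4B, align 4] → 36
+4 pad (align 8)
@40: n_entries [24B, align 8] → 64
@64: inode [2B, align 2] → 66
@66: attrs [1B, align 1] → 67
+1 pad (align 4)
@68: blocks [4B, align 4] → 72
@72: reserved [1B, align 1] → 73
+7 tail pad (align 8)
size 80, align 8
— Msg2 —
@0: attrs [1B, align 1] → 1
+7 pad (align 8)
@8: n_entries [24B, align 8] → 32
@32: size [8B, align 8] → 40
@40: blocks [4B, align 4] → 44
+4 pad (align 8)
@48: offset [8B, align 8] → 56
@56: reserved [1B, align 1] → 57
+3 pad (align 4)
@60: version [4B, align 4] → 64
@64: crc [4B, align 4] → 68
@68: mtime [1B, align 1] → 69
+1 pad (align 2)
@70: inode [2B, align 2] → 72
size 72, align 8
80 − 72 = 8

8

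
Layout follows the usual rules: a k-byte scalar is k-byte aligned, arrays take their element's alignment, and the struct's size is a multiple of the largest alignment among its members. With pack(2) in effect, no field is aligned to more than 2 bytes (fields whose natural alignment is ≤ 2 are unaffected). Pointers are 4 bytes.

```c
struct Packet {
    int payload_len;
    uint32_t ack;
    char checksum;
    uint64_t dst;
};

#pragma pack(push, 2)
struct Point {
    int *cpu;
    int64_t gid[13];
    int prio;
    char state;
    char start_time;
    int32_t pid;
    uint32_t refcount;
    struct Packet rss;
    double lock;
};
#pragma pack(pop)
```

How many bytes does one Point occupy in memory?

154 bytes

Packet: 0..4  payload_len  (4B, 4-aligned); 4..8  ack  (4B, 4-aligned); 8..9  checksum  (1B, 1-aligned); 9..16  -- padding (7B); 16..24  dst  (8B, 8-aligned); sizeof = 24, alignof = 8
0..4  cpu  (4B, 2-aligned)
4..108  gid  (104B, 2-aligned)
108..112  prio  (4B, 2-aligned)
112..113  state  (1B, 1-aligned)
113..114  start_time  (1B, 1-aligned)
114..118  pid  (4B, 2-aligned)
118..122  refcount  (4B, 2-aligned)
122..146  rss  (24B, 2-aligned)
146..154  lock  (8B, 2-aligned)
sizeof = 154, alignof = 2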